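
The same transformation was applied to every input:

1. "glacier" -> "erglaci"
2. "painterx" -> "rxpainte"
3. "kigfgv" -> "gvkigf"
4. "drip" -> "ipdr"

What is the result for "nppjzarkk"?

kknppjzar

Each output is the input with this applied: move the last 2 characters to the front (rotate right by 2).
Doing the same to "nppjzarkk": "kknppjzar".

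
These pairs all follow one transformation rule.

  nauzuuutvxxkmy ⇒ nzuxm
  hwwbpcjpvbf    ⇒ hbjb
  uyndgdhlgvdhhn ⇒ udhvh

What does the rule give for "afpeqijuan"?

aejn

What's happening: keep one character in every 3, starting at position 1 (positions 1st, 4th, 7th, ...).
For "afpeqijuan" the result is "aejn".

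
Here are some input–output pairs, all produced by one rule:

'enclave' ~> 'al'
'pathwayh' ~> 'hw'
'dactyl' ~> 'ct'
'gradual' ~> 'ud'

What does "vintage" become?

Rule — take characters alternately from the front and the back (1st, last, 2nd, 2nd-last, ...), then keep only the last 2 characters.
Applying both steps to "vintage": "veignat", then "at".

at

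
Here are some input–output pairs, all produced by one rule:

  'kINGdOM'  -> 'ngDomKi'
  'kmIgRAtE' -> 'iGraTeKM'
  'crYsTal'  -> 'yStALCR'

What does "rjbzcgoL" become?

Looking at the pairs, the operation is to move the first 2 characters to the end (rotate left by 2), then flip the case of every letter.
Working it through for "rjbzcgoL": intermediate "bzcgoLrj", final "BZCGOlRJ".

BZCGOlRJ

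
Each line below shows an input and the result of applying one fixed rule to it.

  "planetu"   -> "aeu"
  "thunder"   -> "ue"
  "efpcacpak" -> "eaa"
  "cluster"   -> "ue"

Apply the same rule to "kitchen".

ie

Rule — keep only the vowels.
On "kitchen" that produces "ie".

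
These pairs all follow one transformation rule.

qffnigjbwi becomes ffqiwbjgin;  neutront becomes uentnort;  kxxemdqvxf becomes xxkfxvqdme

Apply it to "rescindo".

Rule — move the first 3 characters to the end (rotate left by 3), then reverse the string.
For "rescindo" the result is "serodnic".
(Check on "neutront": → "trontneu" → "uentnort" ✓)

serodnic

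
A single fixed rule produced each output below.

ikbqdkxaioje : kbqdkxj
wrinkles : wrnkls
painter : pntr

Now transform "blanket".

Rule — remove every vowel.
Applying that to "blanket" gives "blnkt".

blnkt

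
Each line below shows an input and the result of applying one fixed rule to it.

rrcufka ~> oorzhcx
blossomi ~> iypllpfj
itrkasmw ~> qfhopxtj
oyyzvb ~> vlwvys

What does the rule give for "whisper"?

What's happening: swap each adjacent pair of characters (1↔2, 3↔4, ...), then shift every letter 3 places backward in the alphabet (wrapping around).
Starting from "whisper": after the first operation, "hwsiepr"; after the second, "etpfbmo".

etpfbmo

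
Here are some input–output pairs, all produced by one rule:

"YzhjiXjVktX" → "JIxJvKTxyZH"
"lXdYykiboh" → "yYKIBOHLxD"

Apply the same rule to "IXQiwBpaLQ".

IWbPAlqixq

Looking at the pairs, the operation is to move the first 3 characters to the end (rotate left by 3), then flip the case of every letter.
Working it through for "IXQiwBpaLQ": intermediate "iwBpaLQIXQ", final "IWbPAlqixq".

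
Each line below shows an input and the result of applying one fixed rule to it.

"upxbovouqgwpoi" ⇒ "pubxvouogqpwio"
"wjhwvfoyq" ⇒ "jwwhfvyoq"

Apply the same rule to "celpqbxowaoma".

ecplbqoxawmoa

Rule — swap each adjacent pair of characters (1↔2, 3↔4, ...).
On "celpqbxowaoma" that produces "ecplbqoxawmoa".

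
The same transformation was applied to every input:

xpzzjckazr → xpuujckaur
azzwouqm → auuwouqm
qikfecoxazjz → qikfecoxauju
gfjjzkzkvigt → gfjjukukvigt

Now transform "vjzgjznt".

What's happening: replace every "z" with "u".
"vjzgjznt" → "vjugjunt".

vjugjunt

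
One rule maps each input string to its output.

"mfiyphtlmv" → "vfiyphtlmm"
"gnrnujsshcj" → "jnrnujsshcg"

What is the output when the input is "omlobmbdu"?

umlobmbdo

The pattern: swap the first and last characters.
"omlobmbdu" → "umlobmbdo".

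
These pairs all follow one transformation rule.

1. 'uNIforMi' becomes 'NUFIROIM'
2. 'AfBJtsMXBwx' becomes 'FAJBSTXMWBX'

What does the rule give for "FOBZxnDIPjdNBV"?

OFZBNXIDJPNDVB

Each output is the input with this applied: swap each adjacent pair of characters (1↔2, 3↔4, ...), then convert every letter to uppercase.
For "FOBZxnDIPjdNBV", step one produces "OFZBnxIDjPNdVB"; step two turns that into "OFZBNXIDJPNDVB".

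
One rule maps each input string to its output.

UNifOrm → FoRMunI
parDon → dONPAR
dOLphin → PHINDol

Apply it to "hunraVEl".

RAveLHUN

Each output is the input with this applied: flip the case of every letter, then move the first 3 characters to the end (rotate left by 3).
"hunraVEl" → "HUNRAveL" → "RAveLHUN".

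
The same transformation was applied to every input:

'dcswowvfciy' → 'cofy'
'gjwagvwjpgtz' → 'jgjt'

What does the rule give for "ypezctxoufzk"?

Each output is the input with this applied: keep one character in every 3, starting at position 2 (positions 2nd, 5th, 8th, ...).
So "ypezctxoufzk" becomes "pcoz".

pcoz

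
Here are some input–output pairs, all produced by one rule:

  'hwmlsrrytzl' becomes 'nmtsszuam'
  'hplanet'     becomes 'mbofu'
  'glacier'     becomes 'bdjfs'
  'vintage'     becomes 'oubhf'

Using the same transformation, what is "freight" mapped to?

The transformation: delete the first 2 characters, then shift every letter 1 place forward in the alphabet (wrapping around).
Doing the same to "freight": "fjhiu".

fjhiu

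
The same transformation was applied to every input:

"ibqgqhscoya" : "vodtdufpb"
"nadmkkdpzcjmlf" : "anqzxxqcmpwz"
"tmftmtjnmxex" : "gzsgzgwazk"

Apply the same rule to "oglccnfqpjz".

Rule — delete the last 2 characters, then shift every letter 13 places forward in the alphabet (wrapping around) — i.e. ROT13.
Applying that to "oglccnfqpjz" gives "btyppasdc".

btyppasdc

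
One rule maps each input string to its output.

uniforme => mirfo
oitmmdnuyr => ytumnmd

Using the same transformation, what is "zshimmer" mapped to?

ehmim

The transformation: take characters alternately from the front and the back (1st, last, 2nd, 2nd-last, ...), then delete the first 3 characters.
Starting from "zshimmer": after the first operation, "zrsehmim"; after the second, "ehmim".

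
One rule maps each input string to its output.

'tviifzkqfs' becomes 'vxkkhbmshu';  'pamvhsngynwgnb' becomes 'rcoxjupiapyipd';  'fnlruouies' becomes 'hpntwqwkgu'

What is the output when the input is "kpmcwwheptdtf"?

mroeyyjgrvfvh

What's happening: shift every letter 2 places forward in the alphabet (wrapping around).
"kpmcwwheptdtf" → "mroeyyjgrvfvh".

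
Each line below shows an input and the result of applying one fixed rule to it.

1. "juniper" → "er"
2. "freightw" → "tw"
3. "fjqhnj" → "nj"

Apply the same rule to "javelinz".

nz

The transformation: keep only the last 2 characters.
On "javelinz" that produces "nz".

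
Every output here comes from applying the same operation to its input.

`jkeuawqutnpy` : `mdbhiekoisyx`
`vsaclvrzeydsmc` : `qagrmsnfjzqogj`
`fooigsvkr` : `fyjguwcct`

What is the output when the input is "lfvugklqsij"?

xwgezyuijtz

Each output is the input with this applied: reverse the string, then shift every letter 12 places backward in the alphabet (wrapping around).
"lfvugklqsij" → "jisqlkguvfl" → "xwgezyuijtz".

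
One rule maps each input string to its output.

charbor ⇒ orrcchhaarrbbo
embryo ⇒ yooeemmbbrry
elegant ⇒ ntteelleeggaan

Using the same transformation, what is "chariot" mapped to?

ottcchhaarriio

What's happening: double every character, then move the last 3 characters to the front (rotate right by 3).
So "chariot" becomes "ottcchhaarriio".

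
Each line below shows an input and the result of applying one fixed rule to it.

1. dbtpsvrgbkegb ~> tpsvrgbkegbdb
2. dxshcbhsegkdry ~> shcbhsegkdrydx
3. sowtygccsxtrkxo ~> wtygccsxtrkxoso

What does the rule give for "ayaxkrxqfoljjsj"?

axkrxqfoljjsjay

The transformation: move the first 2 characters to the end (rotate left by 2).
Doing the same to "ayaxkrxqfoljjsj": "axkrxqfoljjsjay".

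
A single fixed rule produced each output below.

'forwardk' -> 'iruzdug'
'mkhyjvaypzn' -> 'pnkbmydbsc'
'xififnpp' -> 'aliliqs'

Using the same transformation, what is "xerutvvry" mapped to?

The pattern: shift every letter 3 places forward in the alphabet (wrapping around), then delete the last character.
On "xerutvvry" that produces "ahuxwyyu".

ahuxwyyu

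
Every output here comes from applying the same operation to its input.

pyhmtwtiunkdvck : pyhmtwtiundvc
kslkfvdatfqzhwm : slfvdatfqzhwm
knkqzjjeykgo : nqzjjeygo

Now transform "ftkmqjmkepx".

The rule is to remove every "k".
Doing the same to "ftkmqjmkepx": "ftmqjmepx".

ftmqjmepx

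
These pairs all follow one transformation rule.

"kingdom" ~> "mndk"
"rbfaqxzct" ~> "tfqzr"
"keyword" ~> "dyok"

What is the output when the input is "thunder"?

rudt

The pattern: keep every other character starting from the first (positions 1st, 3rd, 5th, ...), then swap the first and last characters.
Applying that to "thunder" gives "rudt".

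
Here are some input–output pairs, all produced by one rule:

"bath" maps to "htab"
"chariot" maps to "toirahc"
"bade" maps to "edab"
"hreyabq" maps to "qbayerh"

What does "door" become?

Each output is the input with this applied: reverse the string.
So "door" becomes "rood".

rood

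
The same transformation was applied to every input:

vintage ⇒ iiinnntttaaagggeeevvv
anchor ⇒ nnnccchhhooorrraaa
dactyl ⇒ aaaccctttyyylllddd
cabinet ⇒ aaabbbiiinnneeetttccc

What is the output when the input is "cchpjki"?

ccchhhpppjjjkkkiiiccc

Looking at the pairs, the operation is to repeat every character 3 times, then move the first 3 characters to the end (rotate left by 3).
Starting from "cchpjki": after the first operation, "cccccchhhpppjjjkkkiii"; after the second, "ccchhhpppjjjkkkiiiccc".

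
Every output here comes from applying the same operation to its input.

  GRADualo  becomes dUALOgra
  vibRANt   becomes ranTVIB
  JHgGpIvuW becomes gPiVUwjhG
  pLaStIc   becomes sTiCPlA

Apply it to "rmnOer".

The transformation: flip the case of every letter, then move the first 3 characters to the end (rotate left by 3).
Working it through for "rmnOer": intermediate "RMNoER", final "oERRMN".

oERRMN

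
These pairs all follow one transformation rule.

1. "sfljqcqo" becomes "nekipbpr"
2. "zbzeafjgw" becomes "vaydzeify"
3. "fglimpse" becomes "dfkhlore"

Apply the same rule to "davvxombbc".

In each case the input is transformed by: swap the first and last characters, then shift every letter 1 place backward in the alphabet (wrapping around).
Working it through for "davvxombbc": intermediate "cavvxombbd", final "bzuuwnlaac".

bzuuwnlaac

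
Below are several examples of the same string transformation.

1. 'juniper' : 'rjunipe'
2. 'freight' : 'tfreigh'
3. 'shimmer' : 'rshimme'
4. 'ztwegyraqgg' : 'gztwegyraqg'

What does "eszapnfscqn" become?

Each output is the input with this applied: move the last character to the front.
Doing the same to "eszapnfscqn": "neszapnfscq".

neszapnfscq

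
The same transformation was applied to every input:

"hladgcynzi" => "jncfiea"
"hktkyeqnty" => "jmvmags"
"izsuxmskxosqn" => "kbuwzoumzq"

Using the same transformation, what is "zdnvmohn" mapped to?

bfpxo

Looking at the pairs, the operation is to shift every letter 2 places forward in the alphabet (wrapping around), then delete the last 3 characters.
"zdnvmohn" → "bfpxoqjp" → "bfpxo".
(Check on "hktkyeqnty": → "jmvmagspva" → "jmvmags" ✓)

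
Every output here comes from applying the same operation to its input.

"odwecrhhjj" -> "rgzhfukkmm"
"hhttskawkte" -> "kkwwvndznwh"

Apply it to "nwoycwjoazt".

The pattern: shift every letter 3 places forward in the alphabet (wrapping around).
On "nwoycwjoazt" that produces "qzrbfzmrdcw".

qzrbfzmrdcw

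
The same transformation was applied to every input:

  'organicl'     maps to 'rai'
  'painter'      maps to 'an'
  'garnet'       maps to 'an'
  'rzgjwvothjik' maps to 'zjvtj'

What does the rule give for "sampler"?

The transformation: keep every other character starting from the second (positions 2nd, 4th, 6th, ...), then delete the last character.
On "sampler" that produces "ap".
(Check on "garnet": → "ant" → "an" ✓)

ap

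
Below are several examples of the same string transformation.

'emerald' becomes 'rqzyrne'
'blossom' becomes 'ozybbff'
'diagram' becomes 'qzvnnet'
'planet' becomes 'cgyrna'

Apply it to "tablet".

The pattern: take characters alternately from the front and the back (1st, last, 2nd, 2nd-last, ...), then shift every letter 13 places forward in the alphabet (wrapping around) — i.e. ROT13.
Applying both steps to "tablet": "ttaebl", then "ggnroy".

ggnroy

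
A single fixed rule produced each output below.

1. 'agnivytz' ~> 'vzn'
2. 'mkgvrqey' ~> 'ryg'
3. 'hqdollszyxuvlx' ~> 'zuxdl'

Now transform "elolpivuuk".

iulp

What's happening: swap the front and back halves of the string, then keep one character in every 3, starting at position 1 (positions 1st, 4th, 7th, ...).
Applying both steps to "elolpivuuk": "ivuukelolp", then "iulp".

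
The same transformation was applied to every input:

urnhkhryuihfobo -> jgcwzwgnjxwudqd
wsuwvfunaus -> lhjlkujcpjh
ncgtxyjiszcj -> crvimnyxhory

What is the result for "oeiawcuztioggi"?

dtxplrjoixdvvx

Rule — shift every letter 11 places backward in the alphabet (wrapping around).
For "oeiawcuztioggi" the result is "dtxplrjoixdvvx".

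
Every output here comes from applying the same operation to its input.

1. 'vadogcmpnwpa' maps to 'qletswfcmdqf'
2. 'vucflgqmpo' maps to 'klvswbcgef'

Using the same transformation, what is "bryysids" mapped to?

Looking at the pairs, the operation is to shift every letter 10 places backward in the alphabet (wrapping around), then swap each adjacent pair of characters (1↔2, 3↔4, ...).
For "bryysids" the result is "hrooyiit".

hrooyiit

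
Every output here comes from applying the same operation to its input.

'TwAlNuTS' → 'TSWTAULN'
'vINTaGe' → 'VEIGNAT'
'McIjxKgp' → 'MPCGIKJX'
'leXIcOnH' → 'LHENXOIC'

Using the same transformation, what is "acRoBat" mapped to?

Looking at the pairs, the operation is to take characters alternately from the front and the back (1st, last, 2nd, 2nd-last, ...), then convert every letter to uppercase.
Applying both steps to "acRoBat": "atcaRBo", then "ATCARBO".

ATCARBO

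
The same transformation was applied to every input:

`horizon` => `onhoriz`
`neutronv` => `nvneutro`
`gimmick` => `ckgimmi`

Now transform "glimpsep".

epglimps

Each output is the input with this applied: move the last 2 characters to the front (rotate right by 2).
For "glimpsep" the result is "epglimps".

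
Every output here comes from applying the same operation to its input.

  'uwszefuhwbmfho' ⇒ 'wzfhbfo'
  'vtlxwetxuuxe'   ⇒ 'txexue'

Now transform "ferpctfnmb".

eptnb

The pattern: keep every other character starting from the second (positions 2nd, 4th, 6th, ...).
For "ferpctfnmb" the result is "eptnb".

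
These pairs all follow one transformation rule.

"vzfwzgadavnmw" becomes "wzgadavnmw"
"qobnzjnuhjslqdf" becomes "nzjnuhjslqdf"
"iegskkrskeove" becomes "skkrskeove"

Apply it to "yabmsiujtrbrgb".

Rule — delete the first 3 characters.
Doing the same to "yabmsiujtrbrgb": "msiujtrbrgb".

msiujtrbrgb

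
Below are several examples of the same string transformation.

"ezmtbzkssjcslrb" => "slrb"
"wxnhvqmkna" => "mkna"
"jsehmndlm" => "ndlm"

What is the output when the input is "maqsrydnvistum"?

stum

Looking at the pairs, the operation is to keep only the last 4 characters.
"maqsrydnvistum" → "stum".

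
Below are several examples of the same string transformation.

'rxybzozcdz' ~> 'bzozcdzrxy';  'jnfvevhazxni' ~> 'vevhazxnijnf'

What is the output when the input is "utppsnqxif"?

psnqxifutp

What's happening: move the first 3 characters to the end (rotate left by 3).
"utppsnqxif" → "psnqxifutp".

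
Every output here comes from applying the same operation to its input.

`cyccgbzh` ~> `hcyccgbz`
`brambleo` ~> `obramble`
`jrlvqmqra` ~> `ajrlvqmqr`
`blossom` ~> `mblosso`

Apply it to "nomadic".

cnomadi

The transformation: move the last character to the front.
So "nomadic" becomes "cnomadi".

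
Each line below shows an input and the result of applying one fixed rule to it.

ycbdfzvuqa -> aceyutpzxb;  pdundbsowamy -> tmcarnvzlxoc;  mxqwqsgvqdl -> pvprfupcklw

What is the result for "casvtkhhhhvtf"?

The pattern: move the first 2 characters to the end (rotate left by 2), then shift every letter 1 place backward in the alphabet (wrapping around).
For "casvtkhhhhvtf", step one produces "svtkhhhhvtfca"; step two turns that into "rusjggggusebz".
(Check on "ycbdfzvuqa": → "bdfzvuqayc" → "aceyutpzxb" ✓)

rusjggggusebz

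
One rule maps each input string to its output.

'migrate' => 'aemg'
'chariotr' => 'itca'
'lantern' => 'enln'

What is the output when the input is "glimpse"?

Looking at the pairs, the operation is to keep every other character starting from the first (positions 1st, 3rd, 5th, ...), then move the last 2 characters to the front (rotate right by 2).
Applying that to "glimpse" gives "pegi".

pegi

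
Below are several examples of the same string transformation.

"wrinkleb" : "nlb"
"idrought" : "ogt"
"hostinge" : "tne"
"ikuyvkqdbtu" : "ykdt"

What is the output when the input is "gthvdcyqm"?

Rule — delete the first 3 characters, then keep every other character starting from the first (positions 1st, 3rd, 5th, ...).
Applying both steps to "gthvdcyqm": "vdcyqm", then "vcq".

vcq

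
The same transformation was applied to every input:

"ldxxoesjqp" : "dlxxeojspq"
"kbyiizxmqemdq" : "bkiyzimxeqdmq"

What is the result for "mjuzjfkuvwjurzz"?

jmzufjukwvujzrz

The transformation: swap each adjacent pair of characters (1↔2, 3↔4, ...).
Applying that to "mjuzjfkuvwjurzz" gives "jmzufjukwvujzrz".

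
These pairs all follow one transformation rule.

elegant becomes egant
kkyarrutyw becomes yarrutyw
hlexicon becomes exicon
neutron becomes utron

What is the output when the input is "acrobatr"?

In each case the input is transformed by: delete the first 2 characters.
Doing the same to "acrobatr": "robatr".

robatr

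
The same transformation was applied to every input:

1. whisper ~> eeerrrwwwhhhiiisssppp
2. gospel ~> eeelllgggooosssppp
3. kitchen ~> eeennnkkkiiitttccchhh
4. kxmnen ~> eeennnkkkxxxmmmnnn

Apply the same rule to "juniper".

The pattern: move the last 2 characters to the front (rotate right by 2), then repeat every character 3 times.
Starting from "juniper": after the first operation, "erjunip"; after the second, "eeerrrjjjuuunnniiippp".
(Check on "whisper": → "erwhisp" → "eeerrrwwwhhhiiisssppp" ✓)

eeerrrjjjuuunnniiippp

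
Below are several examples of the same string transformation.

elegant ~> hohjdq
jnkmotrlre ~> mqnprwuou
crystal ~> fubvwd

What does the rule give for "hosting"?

krvwlq

Looking at the pairs, the operation is to shift every letter 3 places forward in the alphabet (wrapping around), then delete the last character.
Working it through for "hosting": intermediate "krvwlqj", final "krvwlq".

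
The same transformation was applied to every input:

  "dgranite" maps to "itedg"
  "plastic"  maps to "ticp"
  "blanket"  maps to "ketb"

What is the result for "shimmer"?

mers

Each output is the input with this applied: move the last 3 characters to the front (rotate right by 3), then delete the last 3 characters.
For "shimmer" the result is "mers".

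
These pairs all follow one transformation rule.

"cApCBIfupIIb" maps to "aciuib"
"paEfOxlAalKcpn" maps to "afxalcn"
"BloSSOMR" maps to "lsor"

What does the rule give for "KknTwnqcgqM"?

ktncq

The pattern: keep every other character starting from the second (positions 2nd, 4th, 6th, ...), then convert every letter to lowercase.
"KknTwnqcgqM" → "kTncq" → "ktncq".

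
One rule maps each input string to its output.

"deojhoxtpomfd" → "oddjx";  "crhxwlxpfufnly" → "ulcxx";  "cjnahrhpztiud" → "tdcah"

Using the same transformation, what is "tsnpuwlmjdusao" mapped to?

What's happening: keep one character in every 3, starting at position 1 (positions 1st, 4th, 7th, ...), then move the first 3 characters to the end (rotate left by 3).
Working it through for "tsnpuwlmjdusao": intermediate "tplda", final "datpl".
(Check on "crhxwlxpfufnly": → "cxxul" → "ulcxx" ✓)

datpl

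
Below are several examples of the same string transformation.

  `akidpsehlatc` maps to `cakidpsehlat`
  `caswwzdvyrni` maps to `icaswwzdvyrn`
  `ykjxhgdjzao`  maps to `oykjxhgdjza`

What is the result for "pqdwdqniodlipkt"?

tpqdwdqniodlipk

Rule — move the last character to the front.
Applying that to "pqdwdqniodlipkt" gives "tpqdwdqniodlipk".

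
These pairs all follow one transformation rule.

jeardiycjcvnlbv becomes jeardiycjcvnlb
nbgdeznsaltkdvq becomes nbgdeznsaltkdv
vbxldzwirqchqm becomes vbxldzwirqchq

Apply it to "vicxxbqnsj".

The pattern: delete the last character.
"vicxxbqnsj" → "vicxxbqns".

vicxxbqns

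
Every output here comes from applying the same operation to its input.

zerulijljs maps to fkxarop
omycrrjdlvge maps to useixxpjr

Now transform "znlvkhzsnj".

ftrbqnf

In each case the input is transformed by: delete the last 3 characters, then shift every letter 6 places forward in the alphabet (wrapping around).
Applying that to "znlvkhzsnj" gives "ftrbqnf".
(Check on "omycrrjdlvge": → "omycrrjdl" → "useixxpjr" ✓)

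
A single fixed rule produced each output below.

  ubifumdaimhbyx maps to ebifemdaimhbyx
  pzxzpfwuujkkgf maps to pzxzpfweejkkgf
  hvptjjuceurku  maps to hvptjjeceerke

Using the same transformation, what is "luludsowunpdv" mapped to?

In each case the input is transformed by: replace every "u" with "e".
On "luludsowunpdv" that produces "leledsowenpdv".

leledsowenpdv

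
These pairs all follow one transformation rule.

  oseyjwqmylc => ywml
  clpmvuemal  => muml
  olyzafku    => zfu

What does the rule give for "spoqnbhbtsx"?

The rule is to keep every other character starting from the second (positions 2nd, 4th, 6th, ...), then delete the first character.
"spoqnbhbtsx" → "pqbbs" → "qbbs".

qbbs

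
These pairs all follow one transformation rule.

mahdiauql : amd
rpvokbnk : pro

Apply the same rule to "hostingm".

oht

Each output is the input with this applied: swap each adjacent pair of characters (1↔2, 3↔4, ...), then keep only the first 3 characters.
For "hostingm", step one produces "ohtsnimg"; step two turns that into "oht".
(Check on "rpvokbnk": → "provbkkn" → "pro" ✓)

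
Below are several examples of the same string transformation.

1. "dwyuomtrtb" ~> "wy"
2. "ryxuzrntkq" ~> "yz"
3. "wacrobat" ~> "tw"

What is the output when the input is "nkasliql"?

qs

Each output is the input with this applied: sort the characters into alphabetical order, then keep only the last 2 characters.
Doing the same to "nkasliql": "qs".
(Check on "dwyuomtrtb": → "bdmorttuwy" → "wy" ✓)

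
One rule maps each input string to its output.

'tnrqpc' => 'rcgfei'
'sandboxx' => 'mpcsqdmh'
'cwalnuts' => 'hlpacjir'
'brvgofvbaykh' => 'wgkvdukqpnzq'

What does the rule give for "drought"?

igdjvws

The pattern: shift every letter 11 places backward in the alphabet (wrapping around), then swap the first and last characters.
Starting from "drought": after the first operation, "sgdjvwi"; after the second, "igdjvws".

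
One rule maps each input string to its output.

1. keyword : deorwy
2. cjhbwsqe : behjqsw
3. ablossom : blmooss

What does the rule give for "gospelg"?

eglops

The rule is to delete the first character, then sort the characters into alphabetical order.
For "gospelg", step one produces "ospelg"; step two turns that into "eglops".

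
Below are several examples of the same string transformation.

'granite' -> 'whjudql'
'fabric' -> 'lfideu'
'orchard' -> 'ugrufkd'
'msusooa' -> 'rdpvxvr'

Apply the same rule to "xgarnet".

The transformation: shift every letter 3 places forward in the alphabet (wrapping around), then move the last 2 characters to the front (rotate right by 2).
For "xgarnet", step one produces "ajduqhw"; step two turns that into "hwajduq".

hwajduq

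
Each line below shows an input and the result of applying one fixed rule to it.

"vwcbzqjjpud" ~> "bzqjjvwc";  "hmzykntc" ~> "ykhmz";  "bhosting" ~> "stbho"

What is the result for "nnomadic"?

What's happening: delete the last 3 characters, then move the first 3 characters to the end (rotate left by 3).
Applying both steps to "nnomadic": "nnoma", then "manno".

manno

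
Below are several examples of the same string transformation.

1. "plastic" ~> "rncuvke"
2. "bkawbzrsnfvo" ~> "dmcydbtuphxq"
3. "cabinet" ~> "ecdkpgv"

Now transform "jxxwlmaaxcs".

lzzynocczeu

The rule is to shift every letter 2 places forward in the alphabet (wrapping around).
"jxxwlmaaxcs" → "lzzynocczeu".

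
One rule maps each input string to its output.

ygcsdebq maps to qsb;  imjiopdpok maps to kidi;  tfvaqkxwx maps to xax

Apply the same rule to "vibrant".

Rule — swap the first and last characters, then keep one character in every 3, starting at position 1 (positions 1st, 4th, 7th, ...).
"vibrant" → "tibranv" → "trv".

trv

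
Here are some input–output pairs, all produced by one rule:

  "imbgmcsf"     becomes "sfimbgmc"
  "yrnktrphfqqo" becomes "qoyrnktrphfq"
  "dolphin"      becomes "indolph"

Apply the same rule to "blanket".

etblank

The rule is to move the last 2 characters to the front (rotate right by 2).
So "blanket" becomes "etblank".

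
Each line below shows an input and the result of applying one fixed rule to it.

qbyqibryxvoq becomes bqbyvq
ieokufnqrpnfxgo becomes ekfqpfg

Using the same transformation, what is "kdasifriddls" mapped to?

Each output is the input with this applied: keep every other character starting from the second (positions 2nd, 4th, 6th, ...).
Doing the same to "kdasifriddls": "dsfids".

dsfids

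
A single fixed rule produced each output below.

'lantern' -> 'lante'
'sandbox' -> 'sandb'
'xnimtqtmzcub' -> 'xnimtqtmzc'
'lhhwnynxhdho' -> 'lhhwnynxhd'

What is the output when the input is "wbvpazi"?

wbvpa

Looking at the pairs, the operation is to delete the last 2 characters.
"wbvpazi" → "wbvpa".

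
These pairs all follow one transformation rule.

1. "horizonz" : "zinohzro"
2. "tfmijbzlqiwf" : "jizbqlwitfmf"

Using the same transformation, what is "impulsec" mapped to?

Looking at the pairs, the operation is to move the first 3 characters to the end (rotate left by 3), then swap each adjacent pair of characters (1↔2, 3↔4, ...).
Working it through for "impulsec": intermediate "ulsecimp", final "luesicpm".

luesicpm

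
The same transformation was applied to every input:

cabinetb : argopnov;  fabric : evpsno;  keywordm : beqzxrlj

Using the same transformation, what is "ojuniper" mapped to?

What's happening: swap the front and back halves of the string, then shift every letter 13 places forward in the alphabet (wrapping around) — i.e. ROT13.
So "ojuniper" becomes "vcrebwha".

vcrebwha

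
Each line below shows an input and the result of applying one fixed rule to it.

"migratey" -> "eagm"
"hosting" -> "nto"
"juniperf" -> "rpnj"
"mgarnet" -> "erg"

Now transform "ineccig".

icn

What's happening: reverse the string, then keep every other character starting from the second (positions 2nd, 4th, 6th, ...).
Doing the same to "ineccig": "icn".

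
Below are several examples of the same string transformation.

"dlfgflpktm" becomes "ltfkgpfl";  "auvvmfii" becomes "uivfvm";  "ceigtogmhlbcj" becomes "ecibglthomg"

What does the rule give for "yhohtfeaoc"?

Rule — take characters alternately from the front and the back (1st, last, 2nd, 2nd-last, ...), then delete the first 2 characters.
For "yhohtfeaoc", step one produces "ychooahetf"; step two turns that into "hooahetf".

hooahetf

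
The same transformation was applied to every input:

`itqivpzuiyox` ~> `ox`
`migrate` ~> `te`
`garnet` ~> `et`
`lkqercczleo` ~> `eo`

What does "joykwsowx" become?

The rule is to keep only the last 2 characters.
So "joykwsowx" becomes "wx".

wx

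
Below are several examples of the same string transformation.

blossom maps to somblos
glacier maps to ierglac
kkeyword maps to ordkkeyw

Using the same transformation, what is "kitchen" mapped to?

Looking at the pairs, the operation is to move the last 3 characters to the front (rotate right by 3).
On "kitchen" that produces "henkitc".

henkitc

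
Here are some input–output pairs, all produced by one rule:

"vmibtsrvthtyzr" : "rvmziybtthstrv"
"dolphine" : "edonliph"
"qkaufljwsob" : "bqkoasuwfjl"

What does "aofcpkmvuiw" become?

waoifucvpmk

The rule is to swap the first and last characters, then take characters alternately from the front and the back (1st, last, 2nd, 2nd-last, ...).
For "aofcpkmvuiw", step one produces "wofcpkmvuia"; step two turns that into "waoifucvpmk".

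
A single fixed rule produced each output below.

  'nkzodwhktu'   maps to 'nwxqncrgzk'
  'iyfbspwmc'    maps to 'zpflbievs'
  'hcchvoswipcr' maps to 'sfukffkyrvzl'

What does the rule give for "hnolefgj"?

ijmkqroh

Looking at the pairs, the operation is to shift every letter 3 places forward in the alphabet (wrapping around), then move the last 3 characters to the front (rotate right by 3).
For "hnolefgj", step one produces "kqrohijm"; step two turns that into "ijmkqroh".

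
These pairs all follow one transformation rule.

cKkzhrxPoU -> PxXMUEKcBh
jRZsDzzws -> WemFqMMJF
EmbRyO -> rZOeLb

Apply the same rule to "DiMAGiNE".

What's happening: flip the case of every letter, then shift every letter 13 places forward in the alphabet (wrapping around) — i.e. ROT13.
On "DiMAGiNE" that produces "qVzntVar".
(Check on "jRZsDzzws": → "JrzSdZZWS" → "WemFqMMJF" ✓)

qVzntVar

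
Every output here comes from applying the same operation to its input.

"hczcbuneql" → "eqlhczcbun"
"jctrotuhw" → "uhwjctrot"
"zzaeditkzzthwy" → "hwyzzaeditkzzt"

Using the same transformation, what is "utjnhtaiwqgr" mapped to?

qgrutjnhtaiw

The rule is to move the last 3 characters to the front (rotate right by 3).
"utjnhtaiwqgr" → "qgrutjnhtaiw".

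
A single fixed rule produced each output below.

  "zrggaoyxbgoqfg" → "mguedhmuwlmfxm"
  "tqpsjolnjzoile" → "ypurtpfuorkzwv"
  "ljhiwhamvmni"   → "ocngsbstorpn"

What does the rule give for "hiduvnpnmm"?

Rule — shift every letter 6 places forward in the alphabet (wrapping around), then move the first 3 characters to the end (rotate left by 3).
For "hiduvnpnmm", step one produces "nojabtvtss"; step two turns that into "abtvtssnoj".

abtvtssnoj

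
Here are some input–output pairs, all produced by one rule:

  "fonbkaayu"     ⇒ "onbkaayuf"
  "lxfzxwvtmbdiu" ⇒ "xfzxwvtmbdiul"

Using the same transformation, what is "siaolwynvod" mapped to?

Rule — move the first character to the end.
On "siaolwynvod" that produces "iaolwynvods".

iaolwynvods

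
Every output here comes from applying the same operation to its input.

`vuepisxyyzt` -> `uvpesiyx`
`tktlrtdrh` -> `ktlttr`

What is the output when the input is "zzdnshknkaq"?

The pattern: swap each adjacent pair of characters (1↔2, 3↔4, ...), then delete the last 3 characters.
On "zzdnshknkaq": the first step gives "zzndhsnkakq", and the second then gives "zzndhsnk".

zzndhsnk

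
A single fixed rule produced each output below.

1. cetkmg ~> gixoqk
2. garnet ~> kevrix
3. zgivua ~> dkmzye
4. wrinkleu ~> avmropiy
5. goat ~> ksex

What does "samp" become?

weqt

The rule is to shift every letter 4 places forward in the alphabet (wrapping around).
On "samp" that produces "weqt".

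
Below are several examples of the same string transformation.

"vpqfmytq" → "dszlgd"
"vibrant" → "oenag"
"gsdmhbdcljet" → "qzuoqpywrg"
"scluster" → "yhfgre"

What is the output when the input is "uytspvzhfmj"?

The rule is to shift every letter 13 places forward in the alphabet (wrapping around) — i.e. ROT13, then delete the first 2 characters.
For "uytspvzhfmj", step one produces "hlgfcimuszw"; step two turns that into "gfcimuszw".

gfcimuszw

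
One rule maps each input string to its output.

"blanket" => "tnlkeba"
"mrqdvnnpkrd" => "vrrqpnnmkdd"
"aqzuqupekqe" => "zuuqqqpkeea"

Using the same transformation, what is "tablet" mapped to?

Looking at the pairs, the operation is to sort the characters into reverse alphabetical order.
For "tablet" the result is "ttleba".

ttleba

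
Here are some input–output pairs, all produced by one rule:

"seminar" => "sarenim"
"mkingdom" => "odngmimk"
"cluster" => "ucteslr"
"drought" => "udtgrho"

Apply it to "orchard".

rarcodh

The transformation: sort the characters into reverse alphabetical order, then take characters alternately from the front and the back (1st, last, 2nd, 2nd-last, ...).
"orchard" → "rrohdca" → "rarcodh".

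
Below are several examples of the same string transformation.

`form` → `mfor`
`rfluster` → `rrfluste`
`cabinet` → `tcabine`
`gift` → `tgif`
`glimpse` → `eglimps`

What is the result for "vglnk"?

Each output is the input with this applied: move the last character to the front.
On "vglnk" that produces "kvgln".

kvgln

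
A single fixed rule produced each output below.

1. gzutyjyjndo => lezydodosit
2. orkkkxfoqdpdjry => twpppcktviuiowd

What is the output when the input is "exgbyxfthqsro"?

The transformation: shift every letter 5 places forward in the alphabet (wrapping around).
Doing the same to "exgbyxfthqsro": "jclgdckymvxwt".

jclgdckymvxwt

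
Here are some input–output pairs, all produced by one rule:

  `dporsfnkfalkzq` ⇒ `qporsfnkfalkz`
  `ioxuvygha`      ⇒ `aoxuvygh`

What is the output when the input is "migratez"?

zigrate

Each output is the input with this applied: delete the first character, then move the last character to the front.
Starting from "migratez": after the first operation, "igratez"; after the second, "zigrate".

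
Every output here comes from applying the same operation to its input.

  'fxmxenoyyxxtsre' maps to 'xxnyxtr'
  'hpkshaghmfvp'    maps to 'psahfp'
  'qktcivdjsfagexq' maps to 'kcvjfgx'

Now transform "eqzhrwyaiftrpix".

qhwafri

In each case the input is transformed by: keep every other character starting from the second (positions 2nd, 4th, 6th, ...).
For "eqzhrwyaiftrpix" the result is "qhwafri".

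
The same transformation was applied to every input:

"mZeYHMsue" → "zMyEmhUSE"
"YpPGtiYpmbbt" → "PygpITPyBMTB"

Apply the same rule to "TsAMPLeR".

StmalprE

The transformation: flip the case of every letter, then swap each adjacent pair of characters (1↔2, 3↔4, ...).
On "TsAMPLeR": the first step gives "tSamplEr", and the second then gives "StmalprE".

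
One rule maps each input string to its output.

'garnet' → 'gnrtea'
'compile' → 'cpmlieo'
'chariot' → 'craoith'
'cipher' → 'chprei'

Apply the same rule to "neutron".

ntuorne

Looking at the pairs, the operation is to swap each adjacent pair of characters (1↔2, 3↔4, ...), then move the first character to the end.
"neutron" → "entuorn" → "ntuorne".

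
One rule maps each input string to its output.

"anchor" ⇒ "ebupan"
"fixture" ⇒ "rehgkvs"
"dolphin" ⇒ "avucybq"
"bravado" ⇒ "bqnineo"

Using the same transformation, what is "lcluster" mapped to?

ergfhypy

Rule — shift every letter 13 places forward in the alphabet (wrapping around) — i.e. ROT13, then reverse the string.
Working it through for "lcluster": intermediate "ypyhfgre", final "ergfhypy".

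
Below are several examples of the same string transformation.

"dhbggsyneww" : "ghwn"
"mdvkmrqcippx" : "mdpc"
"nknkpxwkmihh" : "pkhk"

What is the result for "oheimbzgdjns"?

mhng

The transformation: keep one character in every 3, starting at position 2 (positions 2nd, 5th, 8th, ...), then swap each adjacent pair of characters (1↔2, 3↔4, ...).
On "oheimbzgdjns": the first step gives "hmgn", and the second then gives "mhng".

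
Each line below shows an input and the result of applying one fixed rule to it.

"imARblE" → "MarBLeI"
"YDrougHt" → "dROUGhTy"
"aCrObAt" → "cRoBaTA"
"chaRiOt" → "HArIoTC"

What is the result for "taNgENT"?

Rule — move the first character to the end, then flip the case of every letter.
"taNgENT" → "aNgENTt" → "AnGentT".

AnGentT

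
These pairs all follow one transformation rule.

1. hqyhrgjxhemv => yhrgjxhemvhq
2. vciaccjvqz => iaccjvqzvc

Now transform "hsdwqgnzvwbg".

The pattern: move the first 2 characters to the end (rotate left by 2).
"hsdwqgnzvwbg" → "dwqgnzvwbghs".

dwqgnzvwbghs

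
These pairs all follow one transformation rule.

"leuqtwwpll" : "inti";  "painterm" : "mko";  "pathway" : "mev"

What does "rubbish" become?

The pattern: keep one character in every 3, starting at position 1 (positions 1st, 4th, 7th, ...), then shift every letter 3 places backward in the alphabet (wrapping around).
Working it through for "rubbish": intermediate "rbh", final "oye".

oye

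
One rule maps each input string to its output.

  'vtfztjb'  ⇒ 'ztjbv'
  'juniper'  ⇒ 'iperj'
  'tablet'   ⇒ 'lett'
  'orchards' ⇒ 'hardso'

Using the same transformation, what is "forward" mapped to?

Rule — move the first 3 characters to the end (rotate left by 3), then delete the last 2 characters.
On "forward": the first step gives "wardfor", and the second then gives "wardf".

wardf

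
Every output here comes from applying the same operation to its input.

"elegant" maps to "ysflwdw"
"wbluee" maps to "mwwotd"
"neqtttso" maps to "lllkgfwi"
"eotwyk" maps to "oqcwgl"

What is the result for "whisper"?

The pattern: move the first 3 characters to the end (rotate left by 3), then shift every letter 8 places backward in the alphabet (wrapping around).
For "whisper", step one produces "sperwhi"; step two turns that into "khwjoza".

khwjoza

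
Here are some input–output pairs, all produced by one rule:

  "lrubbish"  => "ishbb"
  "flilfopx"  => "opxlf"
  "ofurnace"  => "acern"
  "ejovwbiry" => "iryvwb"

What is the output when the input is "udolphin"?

What's happening: delete the first 3 characters, then move the last 3 characters to the front (rotate right by 3).
For "udolphin", step one produces "lphin"; step two turns that into "hinlp".

hinlp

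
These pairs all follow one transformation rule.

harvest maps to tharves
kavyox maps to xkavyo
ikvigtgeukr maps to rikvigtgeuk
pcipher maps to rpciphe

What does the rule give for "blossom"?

Rule — move the last character to the front.
Applying that to "blossom" gives "mblosso".

mblosso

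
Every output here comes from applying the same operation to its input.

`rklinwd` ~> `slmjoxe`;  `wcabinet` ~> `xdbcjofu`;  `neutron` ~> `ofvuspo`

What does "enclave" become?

fodmbwf

The pattern: shift every letter 1 place forward in the alphabet (wrapping around).
"enclave" → "fodmbwf".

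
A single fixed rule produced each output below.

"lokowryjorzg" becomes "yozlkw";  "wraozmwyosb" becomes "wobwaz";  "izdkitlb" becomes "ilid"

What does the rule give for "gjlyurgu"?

uggl

What's happening: keep every other character starting from the first (positions 1st, 3rd, 5th, ...), then swap the front and back halves of the string.
Starting from "gjlyurgu": after the first operation, "glug"; after the second, "uggl".
(Check on "izdkitlb": → "idil" → "ilid" ✓)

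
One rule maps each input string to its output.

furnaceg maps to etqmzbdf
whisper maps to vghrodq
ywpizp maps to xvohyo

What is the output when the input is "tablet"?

The rule is to shift every letter 1 place backward in the alphabet (wrapping around).
"tablet" → "szakds".

szakds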